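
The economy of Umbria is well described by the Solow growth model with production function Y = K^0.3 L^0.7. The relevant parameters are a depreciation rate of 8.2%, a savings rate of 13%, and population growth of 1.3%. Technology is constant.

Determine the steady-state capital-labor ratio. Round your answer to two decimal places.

k* ≈ 1.57

In steady state, investment equals break-even investment: s·k^α = (n + δ)·k.
Rearranging, k^(1−α) = s / (n + δ).
k^0.7 = 0.13 / (0.013 + 0.082) = 0.13 / 0.095 = 1.3684
k* = 1.3684^(1/0.7) ≈ 1.5653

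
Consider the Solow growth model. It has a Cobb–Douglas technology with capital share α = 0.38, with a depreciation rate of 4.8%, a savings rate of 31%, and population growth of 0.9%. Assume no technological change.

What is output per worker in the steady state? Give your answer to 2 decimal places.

y* ≈ 2.82

In steady state, investment equals break-even investment: s·k^α = (n + δ)·k.
Rearranging, k^(1−α) = s / (n + δ).
k^0.62 = 0.31 / (0.009 + 0.048) = 0.31 / 0.057 = 5.4386
k* = 5.4386^(1/0.62) ≈ 15.3557
y* = (k*)^α = 15.3557^0.38 ≈ 2.8235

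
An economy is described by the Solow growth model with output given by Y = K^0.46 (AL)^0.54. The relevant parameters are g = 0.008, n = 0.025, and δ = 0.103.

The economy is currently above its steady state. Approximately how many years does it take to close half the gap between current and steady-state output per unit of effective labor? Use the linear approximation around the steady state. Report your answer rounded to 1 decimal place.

Near the steady state the convergence rate is λ = (1 − α)(n + g + δ).
λ = (1 − 0.46) × 0.136 = 0.54 × 0.136 = 0.07344
Half-life = ln 2 / λ = 0.6931 / 0.07344 ≈ 9.44 years

t_½ ≈ 9.4 years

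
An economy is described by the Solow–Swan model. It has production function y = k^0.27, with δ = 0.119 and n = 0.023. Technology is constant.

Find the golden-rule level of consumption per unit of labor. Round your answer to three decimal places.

At the golden rule, f'(k) = n + δ, so α·k^(α−1) = n + δ and k_gold = (α/(n + δ))^(1/(1−α)).
k_gold = (0.27/0.142)^(1/0.73) = 1.9014^1.3699 ≈ 2.4116
c_gold = f(k_gold) − (n + δ)·k_gold = 1.2683 − 0.142×2.4116 ≈ 0.9259

c_gold ≈ 0.926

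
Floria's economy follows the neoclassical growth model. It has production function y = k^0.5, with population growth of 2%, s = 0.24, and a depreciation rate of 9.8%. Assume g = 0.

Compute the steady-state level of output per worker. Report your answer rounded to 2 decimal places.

y* = 2.03

At the steady state, Δk = 0, so s·k^α = (n + δ)·k.
Dividing both sides by k: k^(1−α) = s / (n + δ).
k^0.5 = 0.24 / (0.020 + 0.098) = 0.24 / 0.118 = 2.0339
k* = 2.0339^(1/0.5) ≈ 4.1367
y* = (k*)^α = 4.1367^0.5 ≈ 2.0339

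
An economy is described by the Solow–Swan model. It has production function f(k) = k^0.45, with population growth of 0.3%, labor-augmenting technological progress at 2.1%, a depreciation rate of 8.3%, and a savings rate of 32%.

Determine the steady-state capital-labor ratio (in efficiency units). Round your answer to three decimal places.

Steady state requires s·f(k) = (n + g + δ)·k, i.e. s·k^α = (n + g + δ)·k.
Dividing both sides by k: k^(1−α) = s / (n + g + δ).
k^0.55 = 0.32 / (0.003 + 0.021 + 0.083) = 0.32 / 0.107 = 2.9907
k* = 2.9907^(1/0.55) ≈ 7.3289

k* = 7.329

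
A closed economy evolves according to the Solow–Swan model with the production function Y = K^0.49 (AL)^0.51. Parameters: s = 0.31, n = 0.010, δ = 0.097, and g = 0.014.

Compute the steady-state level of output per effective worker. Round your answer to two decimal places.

At the steady state, Δk = 0, so s·k^α = (n + g + δ)·k.
Dividing both sides by k: k^(1−α) = s / (n + g + δ).
k^0.51 = 0.31 / (0.010 + 0.014 + 0.097) = 0.31 / 0.121 = 2.5620
k* = 2.5620^(1/0.51) ≈ 6.3261
y* = (k*)^α = 6.3261^0.49 ≈ 2.4692

y* = 2.47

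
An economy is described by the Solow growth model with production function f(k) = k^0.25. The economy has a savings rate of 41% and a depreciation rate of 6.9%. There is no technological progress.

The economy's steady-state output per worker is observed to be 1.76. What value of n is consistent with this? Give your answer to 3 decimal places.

At the steady state, Δk = 0, so s·k^α = (n + δ)·k.
Since y* = [s/(n + δ)]^(α/(1−α)), we have s/(n + δ) = (y*)^((1−α)/α) = 1.76^3 = 5.4518.
Therefore n + δ = s / 5.4518 = 0.41 / 5.4518 = 0.0752, so n = 0.0752 − 0.069 = 0.0062.

n ≈ 0.006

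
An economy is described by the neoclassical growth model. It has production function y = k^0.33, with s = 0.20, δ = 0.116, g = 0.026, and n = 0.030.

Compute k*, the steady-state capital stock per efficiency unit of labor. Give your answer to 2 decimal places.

Steady state requires s·f(k) = (n + g + δ)·k, i.e. s·k^α = (n + g + δ)·k.
Dividing both sides by k: k^(1−α) = s / (n + g + δ).
k^0.67 = 0.20 / (0.030 + 0.026 + 0.116) = 0.20 / 0.172 = 1.1628
k* = 1.1628^(1/0.67) ≈ 1.2525

k* = 1.25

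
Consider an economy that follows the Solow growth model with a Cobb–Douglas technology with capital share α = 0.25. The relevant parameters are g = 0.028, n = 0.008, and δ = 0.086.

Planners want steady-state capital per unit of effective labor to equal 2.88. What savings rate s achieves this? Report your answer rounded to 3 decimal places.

In steady state, investment equals break-even investment: s·k^α = (n + g + δ)·k.
So s / (n + g + δ) = (k*)^(1−α) = 2.88^0.75 = 2.2108.
Therefore s = 2.2108 × (n + g + δ) = 2.2108 × 0.122 = 0.2697.

s ≈ 0.270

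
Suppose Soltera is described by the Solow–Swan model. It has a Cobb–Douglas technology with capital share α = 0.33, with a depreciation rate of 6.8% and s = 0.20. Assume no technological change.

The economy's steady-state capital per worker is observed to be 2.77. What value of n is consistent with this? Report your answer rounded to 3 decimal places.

n ≈ 0.033

At the steady state, Δk = 0, so s·k^α = (n + δ)·k.
So s / (n + δ) = (k*)^(1−α) = 2.77^0.67 = 1.9791.
Therefore n + δ = s / 1.9791 = 0.20 / 1.9791 = 0.1011, so n = 0.1011 − 0.068 = 0.0331.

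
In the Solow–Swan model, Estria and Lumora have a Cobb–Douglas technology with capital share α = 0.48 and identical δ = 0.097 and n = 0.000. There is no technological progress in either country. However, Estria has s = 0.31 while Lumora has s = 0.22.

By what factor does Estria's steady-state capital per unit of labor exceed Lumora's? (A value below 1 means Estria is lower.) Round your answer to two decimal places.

Steady-state k* = [s/(n + δ)]^(1/(1−α)), so the ratio is [ (s_E/(n + δ)_E) / (s_L/(n + δ)_L) ]^1.9231.
s_E/(n + δ)_E = 0.31/0.097 = 3.1959; s_L/(n + δ)_L = 0.22/0.097 = 2.2680.
Ratio = (3.1959/2.2680)^1.9231 = 1.4091^1.9231 ≈ 1.9339

ratio ≈ 1.93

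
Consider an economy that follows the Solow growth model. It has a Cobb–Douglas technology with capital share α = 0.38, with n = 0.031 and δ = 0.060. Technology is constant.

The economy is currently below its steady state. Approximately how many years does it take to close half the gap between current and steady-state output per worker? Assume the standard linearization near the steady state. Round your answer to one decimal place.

Near the steady state the convergence rate is λ = (1 − α)(n + δ).
λ = (1 − 0.38) × 0.091 = 0.62 × 0.091 = 0.05642
Half-life = ln 2 / λ = 0.6931 / 0.05642 ≈ 12.28 years

half-life ≈ 12.3 years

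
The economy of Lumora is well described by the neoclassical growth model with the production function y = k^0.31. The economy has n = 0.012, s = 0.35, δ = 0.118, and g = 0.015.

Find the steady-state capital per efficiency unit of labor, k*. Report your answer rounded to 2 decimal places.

k* ≈ 3.59

At the steady state, Δk = 0, so s·k^α = (n + g + δ)·k.
Dividing both sides by k: k^(1−α) = s / (n + g + δ).
k^0.69 = 0.35 / (0.012 + 0.015 + 0.118) = 0.35 / 0.145 = 2.4138
k* = 2.4138^(1/0.69) ≈ 3.5862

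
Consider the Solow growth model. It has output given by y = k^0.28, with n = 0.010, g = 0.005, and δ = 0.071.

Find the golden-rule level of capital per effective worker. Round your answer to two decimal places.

k_gold ≈ 5.15

The golden rule sets f'(k) = n + g + δ, i.e. α·k^(α−1) = n + g + δ.
So k^(1−α) = α / (n + g + δ) = 0.28 / 0.086 = 3.2558.
k_gold = 3.2558^(1/0.72) ≈ 5.1526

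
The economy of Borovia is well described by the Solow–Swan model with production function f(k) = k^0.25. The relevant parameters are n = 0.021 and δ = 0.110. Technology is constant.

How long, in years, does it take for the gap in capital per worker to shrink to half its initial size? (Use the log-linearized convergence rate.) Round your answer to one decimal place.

Near the steady state the convergence rate is λ = (1 − α)(n + δ).
λ = (1 − 0.25) × 0.131 = 0.75 × 0.131 = 0.09825
Half-life = ln 2 / λ = 0.6931 / 0.09825 ≈ 7.05 years

t_½ ≈ 7.1 years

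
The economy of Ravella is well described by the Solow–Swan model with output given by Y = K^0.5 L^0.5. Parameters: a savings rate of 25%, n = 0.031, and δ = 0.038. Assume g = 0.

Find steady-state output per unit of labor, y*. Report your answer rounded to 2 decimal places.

y* ≈ 3.62

In steady state, investment equals break-even investment: s·k^α = (n + δ)·k.
Dividing both sides by k: k^(1−α) = s / (n + δ).
k^0.5 = 0.25 / (0.031 + 0.038) = 0.25 / 0.069 = 3.6232
k* = 3.6232^(1/0.5) ≈ 13.1276
y* = (k*)^α = 13.1276^0.5 ≈ 3.6232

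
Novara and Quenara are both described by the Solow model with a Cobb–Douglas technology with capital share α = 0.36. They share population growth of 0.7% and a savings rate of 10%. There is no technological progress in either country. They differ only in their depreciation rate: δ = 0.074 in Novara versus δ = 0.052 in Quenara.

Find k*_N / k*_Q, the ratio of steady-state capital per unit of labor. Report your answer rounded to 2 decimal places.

Steady-state k* = [s/(n + δ)]^(1/(1−α)), so the ratio is [ (s_N/(n + δ)_N) / (s_Q/(n + δ)_Q) ]^1.5625.
s_N/(n + δ)_N = 0.10/0.081 = 1.2346; s_Q/(n + δ)_Q = 0.10/0.059 = 1.6949.
Ratio = (1.2346/1.6949)^1.5625 = 0.7284^1.5625 ≈ 0.6095

k*_N / k*_Q ≈ 0.61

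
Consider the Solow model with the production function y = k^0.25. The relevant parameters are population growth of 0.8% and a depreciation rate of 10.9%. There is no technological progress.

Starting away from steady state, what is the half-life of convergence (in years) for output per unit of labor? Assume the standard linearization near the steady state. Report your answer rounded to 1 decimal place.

Near the steady state the convergence rate is λ = (1 − α)(n + δ).
λ = (1 − 0.25) × 0.117 = 0.75 × 0.117 = 0.08775
Half-life = ln 2 / λ = 0.6931 / 0.08775 ≈ 7.90 years

t_½ ≈ 7.9 years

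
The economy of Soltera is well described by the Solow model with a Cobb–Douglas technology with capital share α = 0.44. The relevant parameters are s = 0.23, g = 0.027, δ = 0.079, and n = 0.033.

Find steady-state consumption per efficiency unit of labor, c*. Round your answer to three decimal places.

c* ≈ 1.144

At the steady state, Δk = 0, so s·k^α = (n + g + δ)·k.
Dividing both sides by k: k^(1−α) = s / (n + g + δ).
k^0.56 = 0.23 / (0.033 + 0.027 + 0.079) = 0.23 / 0.139 = 1.6547
k* = 1.6547^(1/0.56) ≈ 2.4579
y* = (k*)^α = 2.4579^0.44 ≈ 1.4854
c* = (1 − s)·y* = (1 − 0.23) × 1.4854 ≈ 1.1438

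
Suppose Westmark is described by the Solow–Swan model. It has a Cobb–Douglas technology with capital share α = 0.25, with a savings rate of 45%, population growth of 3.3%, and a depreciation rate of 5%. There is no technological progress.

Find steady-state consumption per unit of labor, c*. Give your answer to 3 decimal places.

c* = 0.966

Steady state requires s·f(k) = (n + δ)·k, i.e. s·k^α = (n + δ)·k.
Rearranging, k^(1−α) = s / (n + δ).
k^0.75 = 0.45 / (0.033 + 0.050) = 0.45 / 0.083 = 5.4217
k* = 5.4217^(1/0.75) ≈ 9.5246
y* = (k*)^α = 9.5246^0.25 ≈ 1.7568
c* = (1 − s)·y* = (1 − 0.45) × 1.7568 ≈ 0.9662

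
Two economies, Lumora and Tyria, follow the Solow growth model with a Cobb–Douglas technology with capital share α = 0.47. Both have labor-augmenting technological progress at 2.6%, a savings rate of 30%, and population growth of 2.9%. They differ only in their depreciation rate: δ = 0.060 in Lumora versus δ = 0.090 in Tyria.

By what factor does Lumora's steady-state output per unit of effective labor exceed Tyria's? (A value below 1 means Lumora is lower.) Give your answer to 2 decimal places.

Steady-state y* = [s/(n + g + δ)]^(α/(1−α)), so the ratio is [ (s_L/(n + g + δ)_L) / (s_T/(n + g + δ)_T) ]^0.8868.
s_L/(n + g + δ)_L = 0.30/0.115 = 2.6087; s_T/(n + g + δ)_T = 0.30/0.145 = 2.0690.
Ratio = (2.6087/2.0690)^0.8868 = 1.2609^0.8868 ≈ 1.2282

ratio ≈ 1.23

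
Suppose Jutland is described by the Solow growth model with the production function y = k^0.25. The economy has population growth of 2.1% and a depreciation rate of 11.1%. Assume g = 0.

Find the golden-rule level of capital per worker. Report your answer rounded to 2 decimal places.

k_gold ≈ 2.34

The golden rule sets f'(k) = n + δ, i.e. α·k^(α−1) = n + δ.
So k^(1−α) = α / (n + δ) = 0.25 / 0.132 = 1.8939.
k_gold = 1.8939^(1/0.75) ≈ 2.3432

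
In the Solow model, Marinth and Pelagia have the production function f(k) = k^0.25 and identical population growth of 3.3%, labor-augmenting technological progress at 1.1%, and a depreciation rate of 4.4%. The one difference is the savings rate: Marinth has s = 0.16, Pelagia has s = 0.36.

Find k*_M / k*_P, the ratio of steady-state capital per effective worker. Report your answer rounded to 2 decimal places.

k*_M / k*_P ≈ 0.34

Steady-state k* = [s/(n + g + δ)]^(1/(1−α)), so the ratio is [ (s_M/(n + g + δ)_M) / (s_P/(n + g + δ)_P) ]^1.3333.
s_M/(n + g + δ)_M = 0.16/0.088 = 1.8182; s_P/(n + g + δ)_P = 0.36/0.088 = 4.0909.
Ratio = (1.8182/4.0909)^1.3333 = 0.4444^1.3333 ≈ 0.3391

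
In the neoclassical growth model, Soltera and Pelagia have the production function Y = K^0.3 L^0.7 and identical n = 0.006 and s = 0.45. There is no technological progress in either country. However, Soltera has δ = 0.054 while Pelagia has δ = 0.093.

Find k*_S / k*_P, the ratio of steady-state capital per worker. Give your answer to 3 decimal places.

k*_S / k*_P ≈ 2.045

Steady-state k* = [s/(n + δ)]^(1/(1−α)), so the ratio is [ (s_S/(n + δ)_S) / (s_P/(n + δ)_P) ]^1.4286.
s_S/(n + δ)_S = 0.45/0.060 = 7.5000; s_P/(n + δ)_P = 0.45/0.099 = 4.5455.
Ratio = (7.5000/4.5455)^1.4286 = 1.6500^1.4286 ≈ 2.0450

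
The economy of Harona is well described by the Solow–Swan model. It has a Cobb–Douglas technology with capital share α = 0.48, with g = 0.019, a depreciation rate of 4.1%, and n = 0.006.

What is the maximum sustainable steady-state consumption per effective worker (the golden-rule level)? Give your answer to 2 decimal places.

c_gold ≈ 3.25

At the golden rule, f'(k) = n + g + δ, so α·k^(α−1) = n + g + δ and k_gold = (α/(n + g + δ))^(1/(1−α)).
k_gold = (0.48/0.066)^(1/0.52) = 7.2727^1.9231 ≈ 45.4074
c_gold = f(k_gold) − (n + g + δ)·k_gold = 6.2434 − 0.066×45.4074 ≈ 3.2465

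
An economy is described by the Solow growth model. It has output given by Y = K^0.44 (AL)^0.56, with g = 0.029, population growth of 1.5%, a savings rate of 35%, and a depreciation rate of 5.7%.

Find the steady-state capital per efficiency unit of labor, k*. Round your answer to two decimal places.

At the steady state, Δk = 0, so s·k^α = (n + g + δ)·k.
Dividing both sides by k: k^(1−α) = s / (n + g + δ).
k^0.56 = 0.35 / (0.015 + 0.029 + 0.057) = 0.35 / 0.101 = 3.4653
k* = 3.4653^(1/0.56) ≈ 9.2007

k* ≈ 9.20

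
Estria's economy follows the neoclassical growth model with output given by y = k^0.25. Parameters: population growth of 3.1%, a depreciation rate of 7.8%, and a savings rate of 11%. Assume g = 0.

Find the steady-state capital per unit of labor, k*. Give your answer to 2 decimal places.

k* ≈ 1.01

At the steady state, Δk = 0, so s·k^α = (n + δ)·k.
Rearranging, k^(1−α) = s / (n + δ).
k^0.75 = 0.11 / (0.031 + 0.078) = 0.11 / 0.109 = 1.0092
k* = 1.0092^(1/0.75) ≈ 1.0123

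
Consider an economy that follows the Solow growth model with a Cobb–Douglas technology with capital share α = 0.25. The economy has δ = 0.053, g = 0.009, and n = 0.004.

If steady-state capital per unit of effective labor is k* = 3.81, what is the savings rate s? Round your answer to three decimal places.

At the steady state, Δk = 0, so s·k^α = (n + g + δ)·k.
So s / (n + g + δ) = (k*)^(1−α) = 3.81^0.75 = 2.7271.
Therefore s = 2.7271 × (n + g + δ) = 2.7271 × 0.066 = 0.1800.

s ≈ 0.180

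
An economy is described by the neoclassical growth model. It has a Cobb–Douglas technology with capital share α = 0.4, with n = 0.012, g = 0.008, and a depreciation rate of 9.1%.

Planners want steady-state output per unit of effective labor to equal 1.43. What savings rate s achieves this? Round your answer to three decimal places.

s ≈ 0.190

In steady state, investment equals break-even investment: s·k^α = (n + g + δ)·k.
Since y* = [s/(n + g + δ)]^(α/(1−α)), we have s/(n + g + δ) = (y*)^((1−α)/α) = 1.43^1.5 = 1.7100.
Therefore s = 1.7100 × (n + g + δ) = 1.7100 × 0.111 = 0.1898.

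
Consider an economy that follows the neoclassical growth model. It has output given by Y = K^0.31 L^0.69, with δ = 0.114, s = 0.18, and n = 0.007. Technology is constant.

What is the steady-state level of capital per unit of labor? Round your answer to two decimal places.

Steady state requires s·f(k) = (n + δ)·k, i.e. s·k^α = (n + δ)·k.
Rearranging, k^(1−α) = s / (n + δ).
k^0.69 = 0.18 / (0.007 + 0.114) = 0.18 / 0.121 = 1.4876
k* = 1.4876^(1/0.69) ≈ 1.7782

k* = 1.78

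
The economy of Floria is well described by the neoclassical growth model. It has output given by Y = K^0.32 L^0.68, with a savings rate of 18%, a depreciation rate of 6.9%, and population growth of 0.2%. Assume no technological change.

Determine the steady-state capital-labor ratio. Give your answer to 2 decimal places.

k* = 3.93

In steady state, investment equals break-even investment: s·k^α = (n + δ)·k.
Dividing both sides by k: k^(1−α) = s / (n + δ).
k^0.68 = 0.18 / (0.002 + 0.069) = 0.18 / 0.071 = 2.5352
k* = 2.5352^(1/0.68) ≈ 3.9277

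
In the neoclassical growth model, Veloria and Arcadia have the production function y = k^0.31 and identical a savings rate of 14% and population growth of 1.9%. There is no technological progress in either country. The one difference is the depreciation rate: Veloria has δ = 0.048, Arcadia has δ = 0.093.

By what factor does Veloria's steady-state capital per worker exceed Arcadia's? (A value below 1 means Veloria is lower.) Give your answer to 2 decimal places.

ratio ≈ 2.11

Steady-state k* = [s/(n + δ)]^(1/(1−α)), so the ratio is [ (s_V/(n + δ)_V) / (s_A/(n + δ)_A) ]^1.4493.
s_V/(n + δ)_V = 0.14/0.067 = 2.0896; s_A/(n + δ)_A = 0.14/0.112 = 1.2500.
Ratio = (2.0896/1.2500)^1.4493 = 1.6717^1.4493 ≈ 2.1058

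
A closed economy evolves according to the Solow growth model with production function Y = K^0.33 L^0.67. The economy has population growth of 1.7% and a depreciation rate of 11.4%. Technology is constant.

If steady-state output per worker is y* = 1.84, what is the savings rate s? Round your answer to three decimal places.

s ≈ 0.452

In steady state, investment equals break-even investment: s·k^α = (n + δ)·k.
Since y* = [s/(n + δ)]^(α/(1−α)), we have s/(n + δ) = (y*)^((1−α)/α) = 1.84^2.0303 = 3.4487.
Therefore s = 3.4487 × (n + δ) = 3.4487 × 0.131 = 0.4518.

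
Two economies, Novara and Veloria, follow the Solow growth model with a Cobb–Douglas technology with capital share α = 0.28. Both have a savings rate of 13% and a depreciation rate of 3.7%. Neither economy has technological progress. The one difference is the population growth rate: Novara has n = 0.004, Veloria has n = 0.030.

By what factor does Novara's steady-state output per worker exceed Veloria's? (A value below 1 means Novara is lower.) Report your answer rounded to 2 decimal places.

y*_N / y*_V ≈ 1.21

Steady-state y* = [s/(n + δ)]^(α/(1−α)), so the ratio is [ (s_N/(n + δ)_N) / (s_V/(n + δ)_V) ]^0.3889.
s_N/(n + δ)_N = 0.13/0.041 = 3.1707; s_V/(n + δ)_V = 0.13/0.067 = 1.9403.
Ratio = (3.1707/1.9403)^0.3889 = 1.6341^0.3889 ≈ 1.2104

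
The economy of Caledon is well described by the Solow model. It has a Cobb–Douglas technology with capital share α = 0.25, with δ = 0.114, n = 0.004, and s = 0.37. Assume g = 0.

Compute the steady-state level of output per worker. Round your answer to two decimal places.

y* = 1.46

In steady state, investment equals break-even investment: s·k^α = (n + δ)·k.
Rearranging, k^(1−α) = s / (n + δ).
k^0.75 = 0.37 / (0.004 + 0.114) = 0.37 / 0.118 = 3.1356
k* = 3.1356^(1/0.75) ≈ 4.5895
y* = (k*)^α = 4.5895^0.25 ≈ 1.4637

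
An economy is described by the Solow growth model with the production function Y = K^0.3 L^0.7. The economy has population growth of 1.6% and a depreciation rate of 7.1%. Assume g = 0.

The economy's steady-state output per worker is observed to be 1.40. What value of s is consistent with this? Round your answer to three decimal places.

At the steady state, Δk = 0, so s·k^α = (n + δ)·k.
Since y* = [s/(n + δ)]^(α/(1−α)), we have s/(n + δ) = (y*)^((1−α)/α) = 1.40^2.3333 = 2.1926.
Therefore s = 2.1926 × (n + δ) = 2.1926 × 0.087 = 0.1908.

s ≈ 0.191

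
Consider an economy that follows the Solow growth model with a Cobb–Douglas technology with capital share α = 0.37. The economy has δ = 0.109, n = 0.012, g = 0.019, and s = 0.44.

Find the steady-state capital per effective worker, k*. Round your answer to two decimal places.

Steady state requires s·f(k) = (n + g + δ)·k, i.e. s·k^α = (n + g + δ)·k.
Rearranging, k^(1−α) = s / (n + g + δ).
k^0.63 = 0.44 / (0.012 + 0.019 + 0.109) = 0.44 / 0.140 = 3.1429
k* = 3.1429^(1/0.63) ≈ 6.1576

k* = 6.16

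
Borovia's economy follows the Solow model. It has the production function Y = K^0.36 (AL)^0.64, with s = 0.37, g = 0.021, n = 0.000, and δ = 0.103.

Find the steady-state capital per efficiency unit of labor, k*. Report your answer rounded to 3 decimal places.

k* = 5.519

Steady state requires s·f(k) = (n + g + δ)·k, i.e. s·k^α = (n + g + δ)·k.
Dividing both sides by k: k^(1−α) = s / (n + g + δ).
k^0.64 = 0.37 / (0.000 + 0.021 + 0.103) = 0.37 / 0.124 = 2.9839
k* = 2.9839^(1/0.64) ≈ 5.5189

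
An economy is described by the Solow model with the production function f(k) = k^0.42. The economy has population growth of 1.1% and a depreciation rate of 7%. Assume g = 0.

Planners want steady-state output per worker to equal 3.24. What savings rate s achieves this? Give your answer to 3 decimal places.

Steady state requires s·f(k) = (n + δ)·k, i.e. s·k^α = (n + δ)·k.
Since y* = [s/(n + δ)]^(α/(1−α)), we have s/(n + δ) = (y*)^((1−α)/α) = 3.24^1.381 = 5.0706.
Therefore s = 5.0706 × (n + δ) = 5.0706 × 0.081 = 0.4107.

s ≈ 0.411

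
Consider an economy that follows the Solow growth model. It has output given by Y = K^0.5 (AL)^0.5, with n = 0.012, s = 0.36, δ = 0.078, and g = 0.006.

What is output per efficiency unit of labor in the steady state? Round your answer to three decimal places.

y* = 3.750

In steady state, investment equals break-even investment: s·k^α = (n + g + δ)·k.
Dividing both sides by k: k^(1−α) = s / (n + g + δ).
k^0.5 = 0.36 / (0.012 + 0.006 + 0.078) = 0.36 / 0.096 = 3.7500
k* = 3.7500^(1/0.5) ≈ 14.0625
y* = (k*)^α = 14.0625^0.5 ≈ 3.7500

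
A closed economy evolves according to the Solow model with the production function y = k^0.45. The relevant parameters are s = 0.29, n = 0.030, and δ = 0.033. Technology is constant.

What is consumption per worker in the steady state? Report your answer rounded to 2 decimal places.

c* ≈ 2.48

In steady state, investment equals break-even investment: s·k^α = (n + δ)·k.
Rearranging, k^(1−α) = s / (n + δ).
k^0.55 = 0.29 / (0.030 + 0.033) = 0.29 / 0.063 = 4.6032
k* = 4.6032^(1/0.55) ≈ 16.0533
y* = (k*)^α = 16.0533^0.45 ≈ 3.4874
c* = (1 − s)·y* = (1 − 0.29) × 3.4874 ≈ 2.4761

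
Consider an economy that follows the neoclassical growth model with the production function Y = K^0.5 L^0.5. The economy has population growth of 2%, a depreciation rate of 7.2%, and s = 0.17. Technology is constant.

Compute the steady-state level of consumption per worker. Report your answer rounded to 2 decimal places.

At the steady state, Δk = 0, so s·k^α = (n + δ)·k.
Dividing both sides by k: k^(1−α) = s / (n + δ).
k^0.5 = 0.17 / (0.020 + 0.072) = 0.17 / 0.092 = 1.8478
k* = 1.8478^(1/0.5) ≈ 3.4144
y* = (k*)^α = 3.4144^0.5 ≈ 1.8478
c* = (1 − s)·y* = (1 − 0.17) × 1.8478 ≈ 1.5337

c* = 1.53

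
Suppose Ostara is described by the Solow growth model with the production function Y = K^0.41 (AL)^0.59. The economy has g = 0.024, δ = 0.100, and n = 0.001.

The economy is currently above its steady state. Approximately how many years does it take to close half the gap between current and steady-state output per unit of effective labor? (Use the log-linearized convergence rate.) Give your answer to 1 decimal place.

about 9.4 years

Near the steady state the convergence rate is λ = (1 − α)(n + g + δ).
λ = (1 − 0.41) × 0.125 = 0.59 × 0.125 = 0.07375
Half-life = ln 2 / λ = 0.6931 / 0.07375 ≈ 9.40 years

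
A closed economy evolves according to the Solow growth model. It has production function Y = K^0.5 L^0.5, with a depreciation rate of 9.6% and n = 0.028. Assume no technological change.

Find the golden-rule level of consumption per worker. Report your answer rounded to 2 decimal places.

c_gold ≈ 2.02

At the golden rule, f'(k) = n + δ, so α·k^(α−1) = n + δ and k_gold = (α/(n + δ))^(1/(1−α)).
k_gold = (0.5/0.124)^(1/0.5) = 4.0323^2 ≈ 16.2594
c_gold = f(k_gold) − (n + δ)·k_gold = 4.0323 − 0.124×16.2594 ≈ 2.0161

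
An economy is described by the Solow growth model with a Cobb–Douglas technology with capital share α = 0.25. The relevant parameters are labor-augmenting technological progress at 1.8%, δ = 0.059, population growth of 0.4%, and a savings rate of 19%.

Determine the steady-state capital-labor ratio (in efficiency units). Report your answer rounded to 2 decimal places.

In steady state, investment equals break-even investment: s·k^α = (n + g + δ)·k.
Dividing both sides by k: k^(1−α) = s / (n + g + δ).
k^0.75 = 0.19 / (0.004 + 0.018 + 0.059) = 0.19 / 0.081 = 2.3457
k* = 2.3457^(1/0.75) ≈ 3.1167

k* = 3.12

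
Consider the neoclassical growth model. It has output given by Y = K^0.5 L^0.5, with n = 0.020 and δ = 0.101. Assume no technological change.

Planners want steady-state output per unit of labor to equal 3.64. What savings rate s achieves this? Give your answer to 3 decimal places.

At the steady state, Δk = 0, so s·k^α = (n + δ)·k.
Since y* = [s/(n + δ)]^(α/(1−α)), we have s/(n + δ) = (y*)^((1−α)/α) = 3.64^1 = 3.6400.
Therefore s = 3.6400 × (n + δ) = 3.6400 × 0.121 = 0.4404.

s ≈ 0.440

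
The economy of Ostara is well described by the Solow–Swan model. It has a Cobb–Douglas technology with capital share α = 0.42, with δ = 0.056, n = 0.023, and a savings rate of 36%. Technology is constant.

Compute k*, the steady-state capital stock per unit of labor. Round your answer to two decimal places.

k* = 13.67

Steady state requires s·f(k) = (n + δ)·k, i.e. s·k^α = (n + δ)·k.
Dividing both sides by k: k^(1−α) = s / (n + δ).
k^0.58 = 0.36 / (0.023 + 0.056) = 0.36 / 0.079 = 4.5570
k* = 4.5570^(1/0.58) ≈ 13.6664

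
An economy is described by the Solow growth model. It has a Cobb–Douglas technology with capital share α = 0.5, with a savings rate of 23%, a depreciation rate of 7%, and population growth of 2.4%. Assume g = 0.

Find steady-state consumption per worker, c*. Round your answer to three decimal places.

At the steady state, Δk = 0, so s·k^α = (n + δ)·k.
Rearranging, k^(1−α) = s / (n + δ).
k^0.5 = 0.23 / (0.024 + 0.070) = 0.23 / 0.094 = 2.4468
k* = 2.4468^(1/0.5) ≈ 5.9868
y* = (k*)^α = 5.9868^0.5 ≈ 2.4468
c* = (1 − s)·y* = (1 − 0.23) × 2.4468 ≈ 1.8840

c* ≈ 1.884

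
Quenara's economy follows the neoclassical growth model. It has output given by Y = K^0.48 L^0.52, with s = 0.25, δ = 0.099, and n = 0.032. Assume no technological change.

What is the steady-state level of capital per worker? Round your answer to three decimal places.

At the steady state, Δk = 0, so s·k^α = (n + δ)·k.
Rearranging, k^(1−α) = s / (n + δ).
k^0.52 = 0.25 / (0.032 + 0.099) = 0.25 / 0.131 = 1.9084
k* = 1.9084^(1/0.52) ≈ 3.4654

k* = 3.465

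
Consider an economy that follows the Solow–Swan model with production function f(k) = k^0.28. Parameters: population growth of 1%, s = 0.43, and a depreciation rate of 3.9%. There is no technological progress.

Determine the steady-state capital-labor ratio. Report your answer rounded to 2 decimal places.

k* = 20.42

In steady state, investment equals break-even investment: s·k^α = (n + δ)·k.
Dividing both sides by k: k^(1−α) = s / (n + δ).
k^0.72 = 0.43 / (0.010 + 0.039) = 0.43 / 0.049 = 8.7755
k* = 8.7755^(1/0.72) ≈ 20.4221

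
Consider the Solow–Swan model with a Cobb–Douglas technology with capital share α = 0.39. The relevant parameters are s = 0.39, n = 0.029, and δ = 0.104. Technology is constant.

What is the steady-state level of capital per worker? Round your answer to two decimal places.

k* = 5.83

Steady state requires s·f(k) = (n + δ)·k, i.e. s·k^α = (n + δ)·k.
Dividing both sides by k: k^(1−α) = s / (n + δ).
k^0.61 = 0.39 / (0.029 + 0.104) = 0.39 / 0.133 = 2.9323
k* = 2.9323^(1/0.61) ≈ 5.8333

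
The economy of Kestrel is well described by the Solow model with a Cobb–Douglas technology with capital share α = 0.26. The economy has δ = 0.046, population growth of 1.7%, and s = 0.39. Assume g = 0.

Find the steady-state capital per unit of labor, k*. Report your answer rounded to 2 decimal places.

Steady state requires s·f(k) = (n + δ)·k, i.e. s·k^α = (n + δ)·k.
Rearranging, k^(1−α) = s / (n + δ).
k^0.74 = 0.39 / (0.017 + 0.046) = 0.39 / 0.063 = 6.1905
k* = 6.1905^(1/0.74) ≈ 11.7463

k* = 11.75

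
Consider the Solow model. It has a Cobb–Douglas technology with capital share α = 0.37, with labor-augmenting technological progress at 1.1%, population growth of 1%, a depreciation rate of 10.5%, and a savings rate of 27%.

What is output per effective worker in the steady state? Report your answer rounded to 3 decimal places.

At the steady state, Δk = 0, so s·k^α = (n + g + δ)·k.
Rearranging, k^(1−α) = s / (n + g + δ).
k^0.63 = 0.27 / (0.010 + 0.011 + 0.105) = 0.27 / 0.126 = 2.1429
k* = 2.1429^(1/0.63) ≈ 3.3527
y* = (k*)^α = 3.3527^0.37 ≈ 1.5646

y* ≈ 1.565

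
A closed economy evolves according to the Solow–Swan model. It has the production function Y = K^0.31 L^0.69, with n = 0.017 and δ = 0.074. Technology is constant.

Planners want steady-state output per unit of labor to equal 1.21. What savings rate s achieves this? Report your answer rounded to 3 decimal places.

At the steady state, Δk = 0, so s·k^α = (n + δ)·k.
Since y* = [s/(n + δ)]^(α/(1−α)), we have s/(n + δ) = (y*)^((1−α)/α) = 1.21^2.2258 = 1.5285.
Therefore s = 1.5285 × (n + δ) = 1.5285 × 0.091 = 0.1391.

s ≈ 0.139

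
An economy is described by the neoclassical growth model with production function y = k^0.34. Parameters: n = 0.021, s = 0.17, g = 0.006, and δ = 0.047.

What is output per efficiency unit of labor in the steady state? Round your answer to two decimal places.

At the steady state, Δk = 0, so s·k^α = (n + g + δ)·k.
Rearranging, k^(1−α) = s / (n + g + δ).
k^0.66 = 0.17 / (0.021 + 0.006 + 0.047) = 0.17 / 0.074 = 2.2973
k* = 2.2973^(1/0.66) ≈ 3.5261
y* = (k*)^α = 3.5261^0.34 ≈ 1.5349

y* ≈ 1.53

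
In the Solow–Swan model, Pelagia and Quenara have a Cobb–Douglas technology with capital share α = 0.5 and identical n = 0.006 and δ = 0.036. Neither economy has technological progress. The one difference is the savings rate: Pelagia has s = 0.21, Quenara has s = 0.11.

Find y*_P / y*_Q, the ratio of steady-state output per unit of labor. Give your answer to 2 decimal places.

Steady-state y* = [s/(n + δ)]^(α/(1−α)), so the ratio is [ (s_P/(n + δ)_P) / (s_Q/(n + δ)_Q) ]^1.
s_P/(n + δ)_P = 0.21/0.042 = 5.0000; s_Q/(n + δ)_Q = 0.11/0.042 = 2.6190.
Ratio = (5.0000/2.6190)^1 = 1.9091^1 ≈ 1.9091

ratio ≈ 1.91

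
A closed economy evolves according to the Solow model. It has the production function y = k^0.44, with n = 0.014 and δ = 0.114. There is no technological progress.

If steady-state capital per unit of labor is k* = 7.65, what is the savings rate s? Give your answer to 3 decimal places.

In steady state, investment equals break-even investment: s·k^α = (n + δ)·k.
So s / (n + δ) = (k*)^(1−α) = 7.65^0.56 = 3.1250.
Therefore s = 3.1250 × (n + δ) = 3.1250 × 0.128 = 0.4000.

s ≈ 0.400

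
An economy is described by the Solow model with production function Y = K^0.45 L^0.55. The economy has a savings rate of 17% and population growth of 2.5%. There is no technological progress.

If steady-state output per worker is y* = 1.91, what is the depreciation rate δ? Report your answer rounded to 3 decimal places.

δ ≈ 0.052

Steady state requires s·f(k) = (n + δ)·k, i.e. s·k^α = (n + δ)·k.
Since y* = [s/(n + δ)]^(α/(1−α)), we have s/(n + δ) = (y*)^((1−α)/α) = 1.91^1.2222 = 2.2054.
Therefore n + δ = s / 2.2054 = 0.17 / 2.2054 = 0.0771, so δ = 0.0771 − 0.025 = 0.0521.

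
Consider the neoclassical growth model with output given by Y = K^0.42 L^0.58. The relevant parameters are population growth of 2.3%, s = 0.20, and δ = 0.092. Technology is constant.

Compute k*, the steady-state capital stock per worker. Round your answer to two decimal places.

At the steady state, Δk = 0, so s·k^α = (n + δ)·k.
Dividing both sides by k: k^(1−α) = s / (n + δ).
k^0.58 = 0.20 / (0.023 + 0.092) = 0.20 / 0.115 = 1.7391
k* = 1.7391^(1/0.58) ≈ 2.5963

k* ≈ 2.60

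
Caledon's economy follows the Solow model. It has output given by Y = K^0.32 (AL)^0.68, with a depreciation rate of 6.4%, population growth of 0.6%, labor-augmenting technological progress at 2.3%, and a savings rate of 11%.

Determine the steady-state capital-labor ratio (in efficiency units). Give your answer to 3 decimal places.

k* ≈ 1.280

Steady state requires s·f(k) = (n + g + δ)·k, i.e. s·k^α = (n + g + δ)·k.
Dividing both sides by k: k^(1−α) = s / (n + g + δ).
k^0.68 = 0.11 / (0.006 + 0.023 + 0.064) = 0.11 / 0.093 = 1.1828
k* = 1.1828^(1/0.68) ≈ 1.2800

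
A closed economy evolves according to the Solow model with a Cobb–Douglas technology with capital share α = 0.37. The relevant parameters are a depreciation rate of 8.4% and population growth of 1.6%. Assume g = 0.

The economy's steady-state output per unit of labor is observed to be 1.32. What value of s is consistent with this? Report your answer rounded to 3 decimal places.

Steady state requires s·f(k) = (n + δ)·k, i.e. s·k^α = (n + δ)·k.
Since y* = [s/(n + δ)]^(α/(1−α)), we have s/(n + δ) = (y*)^((1−α)/α) = 1.32^1.7027 = 1.6044.
Therefore s = 1.6044 × (n + δ) = 1.6044 × 0.100 = 0.1604.

s ≈ 0.160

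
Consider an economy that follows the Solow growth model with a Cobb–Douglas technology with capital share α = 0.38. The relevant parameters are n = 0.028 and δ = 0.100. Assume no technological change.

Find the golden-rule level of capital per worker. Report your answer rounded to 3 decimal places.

k_gold ≈ 5.784

The golden rule sets f'(k) = n + δ, i.e. α·k^(α−1) = n + δ.
So k^(1−α) = α / (n + δ) = 0.38 / 0.128 = 2.9688.
k_gold = 2.9688^(1/0.62) ≈ 5.7840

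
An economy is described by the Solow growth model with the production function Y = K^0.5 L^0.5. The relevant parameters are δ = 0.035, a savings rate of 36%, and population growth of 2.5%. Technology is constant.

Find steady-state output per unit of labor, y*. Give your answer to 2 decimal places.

At the steady state, Δk = 0, so s·k^α = (n + δ)·k.
Rearranging, k^(1−α) = s / (n + δ).
k^0.5 = 0.36 / (0.025 + 0.035) = 0.36 / 0.060 = 6.0000
k* = 6.0000^(1/0.5) ≈ 36.0000
y* = (k*)^α = 36.0000^0.5 ≈ 6.0000

y* = 6.00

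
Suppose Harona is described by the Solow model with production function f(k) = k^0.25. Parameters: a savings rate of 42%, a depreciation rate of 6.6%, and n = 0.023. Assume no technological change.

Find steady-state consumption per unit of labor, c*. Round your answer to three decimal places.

c* = 0.973

At the steady state, Δk = 0, so s·k^α = (n + δ)·k.
Rearranging, k^(1−α) = s / (n + δ).
k^0.75 = 0.42 / (0.023 + 0.066) = 0.42 / 0.089 = 4.7191
k* = 4.7191^(1/0.75) ≈ 7.9155
y* = (k*)^α = 7.9155^0.25 ≈ 1.6773
c* = (1 − s)·y* = (1 − 0.42) × 1.6773 ≈ 0.9728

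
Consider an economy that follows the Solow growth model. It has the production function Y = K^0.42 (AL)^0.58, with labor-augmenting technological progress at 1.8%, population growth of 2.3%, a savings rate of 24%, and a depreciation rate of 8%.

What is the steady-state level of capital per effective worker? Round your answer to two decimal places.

k* = 3.26

At the steady state, Δk = 0, so s·k^α = (n + g + δ)·k.
Dividing both sides by k: k^(1−α) = s / (n + g + δ).
k^0.58 = 0.24 / (0.023 + 0.018 + 0.080) = 0.24 / 0.121 = 1.9835
k* = 1.9835^(1/0.58) ≈ 3.2570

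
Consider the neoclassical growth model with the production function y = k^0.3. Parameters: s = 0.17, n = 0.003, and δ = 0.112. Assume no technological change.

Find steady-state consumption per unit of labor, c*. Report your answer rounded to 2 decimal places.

At the steady state, Δk = 0, so s·k^α = (n + δ)·k.
Dividing both sides by k: k^(1−α) = s / (n + δ).
k^0.7 = 0.17 / (0.003 + 0.112) = 0.17 / 0.115 = 1.4783
k* = 1.4783^(1/0.7) ≈ 1.7479
y* = (k*)^α = 1.7479^0.3 ≈ 1.1824
c* = (1 − s)·y* = (1 − 0.17) × 1.1824 ≈ 0.9814

c* = 0.98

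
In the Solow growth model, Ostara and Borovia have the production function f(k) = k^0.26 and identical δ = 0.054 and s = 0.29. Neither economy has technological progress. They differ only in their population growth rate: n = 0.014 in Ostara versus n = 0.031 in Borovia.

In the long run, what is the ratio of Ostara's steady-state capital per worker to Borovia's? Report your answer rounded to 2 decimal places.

Steady-state k* = [s/(n + δ)]^(1/(1−α)), so the ratio is [ (s_O/(n + δ)_O) / (s_B/(n + δ)_B) ]^1.3514.
s_O/(n + δ)_O = 0.29/0.068 = 4.2647; s_B/(n + δ)_B = 0.29/0.085 = 3.4118.
Ratio = (4.2647/3.4118)^1.3514 = 1.2500^1.3514 ≈ 1.3520

ratio ≈ 1.35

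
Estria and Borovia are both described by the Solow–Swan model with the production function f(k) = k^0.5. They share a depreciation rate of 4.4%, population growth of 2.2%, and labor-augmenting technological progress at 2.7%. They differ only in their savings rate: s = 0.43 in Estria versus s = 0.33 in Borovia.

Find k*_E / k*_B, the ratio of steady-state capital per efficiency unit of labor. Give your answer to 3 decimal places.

ratio ≈ 1.698

Steady-state k* = [s/(n + g + δ)]^(1/(1−α)), so the ratio is [ (s_E/(n + g + δ)_E) / (s_B/(n + g + δ)_B) ]^2.
s_E/(n + g + δ)_E = 0.43/0.093 = 4.6237; s_B/(n + g + δ)_B = 0.33/0.093 = 3.5484.
Ratio = (4.6237/3.5484)^2 = 1.3030^2 ≈ 1.6978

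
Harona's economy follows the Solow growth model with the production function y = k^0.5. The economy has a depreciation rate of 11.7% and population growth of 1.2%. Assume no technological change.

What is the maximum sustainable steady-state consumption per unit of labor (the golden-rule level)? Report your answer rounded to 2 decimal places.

c_gold ≈ 1.94

At the golden rule, f'(k) = n + δ, so α·k^(α−1) = n + δ and k_gold = (α/(n + δ))^(1/(1−α)).
k_gold = (0.5/0.129)^(1/0.5) = 3.8760^2 ≈ 15.0234
c_gold = f(k_gold) − (n + δ)·k_gold = 3.8760 − 0.129×15.0234 ≈ 1.9380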